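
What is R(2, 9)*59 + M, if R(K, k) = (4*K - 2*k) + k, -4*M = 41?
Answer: -277/4 ≈ -69.250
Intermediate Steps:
M = -41/4 (M = -¼*41 = -41/4 ≈ -10.250)
R(K, k) = -k + 4*K (R(K, k) = (-2*k + 4*K) + k = -k + 4*K)
R(2, 9)*59 + M = (-1*9 + 4*2)*59 - 41/4 = (-9 + 8)*59 - 41/4 = -1*59 - 41/4 = -59 - 41/4 = -277/4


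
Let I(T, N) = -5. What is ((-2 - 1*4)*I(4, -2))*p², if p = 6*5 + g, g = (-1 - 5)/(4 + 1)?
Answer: 124416/5 ≈ 24883.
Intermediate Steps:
g = -6/5 ≈ -1.2000
p = 144/5 (p = 6*5 - 6/5 = 30 - 6/5 = 144/5 ≈ 28.800)
((-2 - 1*4)*I(4, -2))*p² = ((-2 - 1*4)*(-5))*(144/5)² = ((-2 - 4)*(-5))*(20736/25) = -6*(-5)*(20736/25) = 30*(20736/25) = 124416/5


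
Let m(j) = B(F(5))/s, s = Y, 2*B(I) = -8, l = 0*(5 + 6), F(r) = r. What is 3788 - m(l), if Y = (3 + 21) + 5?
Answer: 109856/29 ≈ 3788.1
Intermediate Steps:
l = 0 (l = 0*11 = 0)
Y = 29 (Y = 24 + 5 = 29)
B(I) = -4 (B(I) = (½)*(-8) = -4)
s = 29
m(j) = -4/29
3788 - m(l) = 3788 - 1*(-4/29) = 3788 + 4/29 = 109856/29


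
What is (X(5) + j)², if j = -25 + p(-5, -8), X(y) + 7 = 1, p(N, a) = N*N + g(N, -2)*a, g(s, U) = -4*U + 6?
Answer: 13924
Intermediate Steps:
g(s, U) = 6 - 4*U
p(N, a) = N² + 14*a (p(N, a) = N*N + (6 - 4*(-2))*a = N² + (6 + 8)*a = N² + 14*a)
X(y) = -6 (X(y) = -7 + 1 = -6)
j = -112 (j = -25 + ((-5)² + 14*(-8)) = -25 + (25 - 112) = -25 - 87 = -112)
(X(5) + j)² = (-6 - 112)² = (-118)² = 13924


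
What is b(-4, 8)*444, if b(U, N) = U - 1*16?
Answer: -8880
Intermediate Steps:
b(U, N) = -16 + U (b(U, N) = U - 16 = -16 + U)
b(-4, 8)*444 = (-16 - 4)*444 = -20*444 = -8880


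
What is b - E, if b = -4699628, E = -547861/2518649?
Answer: -11836712814711/2518649 ≈ -4.6996e+6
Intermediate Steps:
E = -547861/2518649 (E = -547861*1/2518649 = -547861/2518649 ≈ -0.21752)
b - E = -4699628 - 1*(-547861/2518649) = -4699628 + 547861/2518649 = -11836712814711/2518649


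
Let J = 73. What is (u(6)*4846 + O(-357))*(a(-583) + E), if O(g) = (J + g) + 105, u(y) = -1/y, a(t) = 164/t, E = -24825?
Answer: 42840491440/1749 ≈ 2.4494e+7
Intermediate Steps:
O(g) = 178 + g (O(g) = (73 + g) + 105 = 178 + g)
(u(6)*4846 + O(-357))*(a(-583) + E) = (-1/6*4846 + (178 - 357))*(164/(-583) - 24825) = (-1*⅙*4846 - 179)*(164*(-1/583) - 24825) = (-⅙*4846 - 179)*(-164/583 - 24825) = (-2423/3 - 179)*(-14473139/583) = -2960/3*(-14473139/583) = 42840491440/1749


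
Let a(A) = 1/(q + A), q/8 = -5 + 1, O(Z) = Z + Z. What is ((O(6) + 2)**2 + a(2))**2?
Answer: 34562641/900 ≈ 38403.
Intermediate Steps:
O(Z) = 2*Z
q = -32 (q = 8*(-5 + 1) = 8*(-4) = -32)
a(A) = 1/(-32 + A)
((O(6) + 2)**2 + a(2))**2 = ((2*6 + 2)**2 + 1/(-32 + 2))**2 = ((12 + 2)**2 + 1/(-30))**2 = (14**2 - 1/30)**2 = (196 - 1/30)**2 = (5879/30)**2 = 34562641/900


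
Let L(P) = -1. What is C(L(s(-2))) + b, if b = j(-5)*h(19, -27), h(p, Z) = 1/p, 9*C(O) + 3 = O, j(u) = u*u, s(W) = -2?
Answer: 149/171 ≈ 0.87134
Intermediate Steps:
j(u) = u**2
C(O) = -1/3 + O/9
b = 25/19 (b = (-5)**2/19 = 25*(1/19) = 25/19 ≈ 1.3158)
C(L(s(-2))) + b = (-1/3 + (1/9)*(-1)) + 25/19 = (-1/3 - 1/9) + 25/19 = -4/9 + 25/19 = 149/171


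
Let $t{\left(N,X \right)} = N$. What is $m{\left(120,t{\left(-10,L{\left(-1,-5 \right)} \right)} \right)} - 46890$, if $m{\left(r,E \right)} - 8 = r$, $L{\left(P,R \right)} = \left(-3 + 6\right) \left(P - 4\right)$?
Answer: $-46762$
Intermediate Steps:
$L{\left(P,R \right)} = -12 + 3 P$ ($L{\left(P,R \right)} = 3 \left(-4 + P\right) = -12 + 3 P$)
$m{\left(r,E \right)} = 8 + r$
$m{\left(120,t{\left(-10,L{\left(-1,-5 \right)} \right)} \right)} - 46890 = \left(8 + 120\right) - 46890 = 128 - 46890 = -46762$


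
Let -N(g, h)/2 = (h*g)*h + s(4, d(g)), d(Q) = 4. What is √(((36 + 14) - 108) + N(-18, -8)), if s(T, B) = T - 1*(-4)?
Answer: √2230 ≈ 47.223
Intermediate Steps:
s(T, B) = 4 + T (s(T, B) = T + 4 = 4 + T)
N(g, h) = -16 - 2*g*h² (N(g, h) = -2*((h*g)*h + (4 + 4)) = -2*((g*h)*h + 8) = -2*(g*h² + 8) = -2*(8 + g*h²) = -16 - 2*g*h²)
√(((36 + 14) - 108) + N(-18, -8)) = √(((36 + 14) - 108) + (-16 - 2*(-18)*(-8)²)) = √((50 - 108) + (-16 - 2*(-18)*64)) = √(-58 + (-16 + 2304)) = √(-58 + 2288) = √2230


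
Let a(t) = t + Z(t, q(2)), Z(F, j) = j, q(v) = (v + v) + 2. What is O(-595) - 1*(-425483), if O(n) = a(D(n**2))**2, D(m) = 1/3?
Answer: 3829708/9 ≈ 4.2552e+5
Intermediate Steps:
q(v) = 2 + 2*v (q(v) = 2*v + 2 = 2 + 2*v)
D(m) = 1/3
a(t) = 6 + t (a(t) = t + (2 + 2*2) = t + (2 + 4) = t + 6 = 6 + t)
O(n) = 361/9 (O(n) = (6 + 1/3)**2 = (19/3)**2 = 361/9)
O(-595) - 1*(-425483) = 361/9 - 1*(-425483) = 361/9 + 425483 = 3829708/9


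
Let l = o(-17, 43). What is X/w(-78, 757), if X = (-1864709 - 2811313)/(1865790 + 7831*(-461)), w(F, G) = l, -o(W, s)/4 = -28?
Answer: 179847/7513912 ≈ 0.023935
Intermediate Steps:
o(W, s) = 112 (o(W, s) = -4*(-28) = 112)
l = 112
w(F, G) = 112
X = 359694/134177 (X = -4676022/(1865790 - 3610091) = -4676022/(-1744301) = -4676022*(-1/1744301) = 359694/134177 ≈ 2.6807)
X/w(-78, 757) = (359694/134177)/112 = (359694/134177)*(1/112) = 179847/7513912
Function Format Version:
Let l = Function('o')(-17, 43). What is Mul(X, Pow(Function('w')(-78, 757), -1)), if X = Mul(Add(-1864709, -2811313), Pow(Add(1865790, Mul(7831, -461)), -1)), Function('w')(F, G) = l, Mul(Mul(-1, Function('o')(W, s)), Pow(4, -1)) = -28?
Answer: Rational(179847, 7513912) ≈ 0.023935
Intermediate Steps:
Function('o')(W, s) = 112 (Function('o')(W, s) = Mul(-4, -28) = 112)
l = 112
Function('w')(F, G) = 112
X = Rational(359694, 134177) (X = Mul(-4676022, Pow(Add(1865790, -3610091), -1)) = Mul(-4676022, Pow(-1744301, -1)) = Mul(-4676022, Rational(-1, 1744301)) = Rational(359694, 134177) ≈ 2.6807)
Mul(X, Pow(Function('w')(-78, 757), -1)) = Mul(Rational(359694, 134177), Pow(112, -1)) = Mul(Rational(359694, 134177), Rational(1, 112)) = Rational(179847, 7513912)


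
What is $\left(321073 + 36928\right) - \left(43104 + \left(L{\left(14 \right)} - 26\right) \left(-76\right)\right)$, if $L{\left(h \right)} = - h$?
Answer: $311857$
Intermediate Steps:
$\left(321073 + 36928\right) - \left(43104 + \left(L{\left(14 \right)} - 26\right) \left(-76\right)\right) = \left(321073 + 36928\right) - \left(43104 + \left(\left(-1\right) 14 - 26\right) \left(-76\right)\right) = 358001 - \left(43104 + \left(-14 - 26\right) \left(-76\right)\right) = 358001 - \left(43104 - -3040\right) = 358001 - 46144 = 311857$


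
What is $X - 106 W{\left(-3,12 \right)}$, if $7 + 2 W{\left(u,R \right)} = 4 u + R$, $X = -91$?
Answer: $280$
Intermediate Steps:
$W{\left(u,R \right)} = - \frac{7}{2} + \frac{R}{2} + 2 u$ ($W{\left(u,R \right)} = - \frac{7}{2} + \frac{4 u + R}{2} = - \frac{7}{2} + \frac{R + 4 u}{2} = - \frac{7}{2} + \left(\frac{R}{2} + 2 u\right) = - \frac{7}{2} + \frac{R}{2} + 2 u$)
$X - 106 W{\left(-3,12 \right)} = -91 - 106 \left(- \frac{7}{2} + \frac{1}{2} \cdot 12 + 2 \left(-3\right)\right) = -91 - 106 \left(- \frac{7}{2} + 6 - 6\right) = -91 - -371 = -91 + 371 = 280$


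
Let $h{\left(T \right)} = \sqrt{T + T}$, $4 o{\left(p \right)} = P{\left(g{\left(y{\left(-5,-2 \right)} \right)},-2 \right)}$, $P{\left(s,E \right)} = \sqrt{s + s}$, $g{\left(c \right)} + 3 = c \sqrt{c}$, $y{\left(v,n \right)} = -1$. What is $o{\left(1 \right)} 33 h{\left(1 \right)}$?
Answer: $\frac{33 \sqrt{-3 - i}}{2} \approx 4.7 - 28.963 i$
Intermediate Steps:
$g{\left(c \right)} = -3 + c^{\frac{3}{2}}$ ($g{\left(c \right)} = -3 + c \sqrt{c} = -3 + c^{\frac{3}{2}}$)
$P{\left(s,E \right)} = \sqrt{2} \sqrt{s}$ ($P{\left(s,E \right)} = \sqrt{2 s} = \sqrt{2} \sqrt{s}$)
$o{\left(p \right)} = \frac{\sqrt{2} \sqrt{-3 - i}}{4}$ ($o{\left(p \right)} = \frac{\sqrt{2} \sqrt{-3 + \left(-1\right)^{\frac{3}{2}}}}{4} = \frac{\sqrt{2} \sqrt{-3 - i}}{4}$)
$h{\left(T \right)} = \sqrt{2} \sqrt{T}$ ($h{\left(T \right)} = \sqrt{2 T} = \sqrt{2} \sqrt{T}$)
$o{\left(1 \right)} 33 h{\left(1 \right)} = \frac{\sqrt{-6 - 2 i}}{4} \cdot 33 \sqrt{2} \sqrt{1} = \frac{33 \sqrt{-6 - 2 i}}{4} \sqrt{2} \cdot 1 = \frac{33 \sqrt{-6 - 2 i}}{4} \sqrt{2} = \frac{33 \sqrt{2} \sqrt{-6 - 2 i}}{4}$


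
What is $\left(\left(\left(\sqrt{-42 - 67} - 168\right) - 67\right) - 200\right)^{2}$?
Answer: $\left(435 - i \sqrt{109}\right)^{2} \approx 1.8912 \cdot 10^{5} - 9083.1 i$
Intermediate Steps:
$\left(\left(\left(\sqrt{-42 - 67} - 168\right) - 67\right) - 200\right)^{2} = \left(\left(\left(\sqrt{-109} - 168\right) - 67\right) - 200\right)^{2} = \left(\left(\left(i \sqrt{109} - 168\right) - 67\right) - 200\right)^{2} = \left(\left(\left(-168 + i \sqrt{109}\right) - 67\right) - 200\right)^{2} = \left(\left(-235 + i \sqrt{109}\right) - 200\right)^{2} = \left(-435 + i \sqrt{109}\right)^{2}$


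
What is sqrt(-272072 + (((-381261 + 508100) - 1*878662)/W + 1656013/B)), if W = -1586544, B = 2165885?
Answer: I*sqrt(200787613884240882512403890895)/859067962860 ≈ 521.6*I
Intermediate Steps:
sqrt(-272072 + (((-381261 + 508100) - 1*878662)/W + 1656013/B)) = sqrt(-272072 + (((-381261 + 508100) - 1*878662)/(-1586544) + 1656013/2165885)) = sqrt(-272072 + ((126839 - 878662)*(-1/1586544) + 1656013*(1/2165885))) = sqrt(-272072 + (-751823*(-1/1586544) + 1656013/2165885)) = sqrt(-272072 + (751823/1586544 + 1656013/2165885)) = sqrt(-272072 + 4255699647427/3436271851440) = sqrt(-934909099465336253/3436271851440) = I*sqrt(200787613884240882512403890895)/859067962860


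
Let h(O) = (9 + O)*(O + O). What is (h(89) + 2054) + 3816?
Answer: 23314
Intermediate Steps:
h(O) = 2*O*(9 + O) (h(O) = (9 + O)*(2*O) = 2*O*(9 + O))
(h(89) + 2054) + 3816 = (2*89*(9 + 89) + 2054) + 3816 = (2*89*98 + 2054) + 3816 = (17444 + 2054) + 3816 = 19498 + 3816 = 23314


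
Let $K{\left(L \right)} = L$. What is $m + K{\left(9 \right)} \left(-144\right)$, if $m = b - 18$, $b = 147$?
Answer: $-1167$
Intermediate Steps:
$m = 129$ ($m = 147 - 18 = 129$)
$m + K{\left(9 \right)} \left(-144\right) = 129 + 9 \left(-144\right) = 129 - 1296 = -1167$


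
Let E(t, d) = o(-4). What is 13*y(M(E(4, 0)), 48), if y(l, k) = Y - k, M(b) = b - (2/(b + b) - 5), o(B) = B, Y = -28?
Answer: -988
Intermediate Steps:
E(t, d) = -4
M(b) = 5 + b - 1/b (M(b) = b - (2/(2*b) - 5) = b - ((1/(2*b))*2 - 5) = b - (1/b - 5) = b - (-5 + 1/b) = b + (5 - 1/b) = 5 + b - 1/b)
y(l, k) = -28 - k
13*y(M(E(4, 0)), 48) = 13*(-28 - 1*48) = 13*(-28 - 48) = 13*(-76) = -988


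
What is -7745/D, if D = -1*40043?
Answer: 7745/40043 ≈ 0.19342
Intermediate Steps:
D = -40043
-7745/D = -7745/(-40043) = -7745*(-1/40043) = 7745/40043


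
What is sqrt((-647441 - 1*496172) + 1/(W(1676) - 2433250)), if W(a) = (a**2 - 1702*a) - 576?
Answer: 3*I*sqrt(779883158392257406)/2477402 ≈ 1069.4*I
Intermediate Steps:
W(a) = -576 + a**2 - 1702*a
sqrt((-647441 - 1*496172) + 1/(W(1676) - 2433250)) = sqrt((-647441 - 1*496172) + 1/((-576 + 1676**2 - 1702*1676) - 2433250)) = sqrt((-647441 - 496172) + 1/((-576 + 2808976 - 2852552) - 2433250)) = sqrt(-1143613 + 1/(-44152 - 2433250)) = sqrt(-1143613 + 1/(-2477402)) = sqrt(-1143613 - 1/2477402) = sqrt(-2833189133427/2477402) = 3*I*sqrt(779883158392257406)/2477402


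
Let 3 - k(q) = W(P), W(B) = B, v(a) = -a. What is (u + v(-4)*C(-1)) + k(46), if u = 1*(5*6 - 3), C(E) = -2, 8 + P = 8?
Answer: 22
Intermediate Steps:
P = 0 (P = -8 + 8 = 0)
k(q) = 3 (k(q) = 3 - 1*0 = 3 + 0 = 3)
u = 27 (u = 1*(30 - 3) = 1*27 = 27)
(u + v(-4)*C(-1)) + k(46) = (27 - 1*(-4)*(-2)) + 3 = (27 + 4*(-2)) + 3 = (27 - 8) + 3 = 19 + 3 = 22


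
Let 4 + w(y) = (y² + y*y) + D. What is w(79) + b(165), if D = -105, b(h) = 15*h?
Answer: 14848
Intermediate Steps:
w(y) = -109 + 2*y² (w(y) = -4 + ((y² + y*y) - 105) = -4 + ((y² + y²) - 105) = -4 + (2*y² - 105) = -4 + (-105 + 2*y²) = -109 + 2*y²)
w(79) + b(165) = (-109 + 2*79²) + 15*165 = (-109 + 2*6241) + 2475 = (-109 + 12482) + 2475 = 12373 + 2475 = 14848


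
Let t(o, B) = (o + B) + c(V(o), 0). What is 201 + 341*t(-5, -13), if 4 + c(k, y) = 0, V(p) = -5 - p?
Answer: -7301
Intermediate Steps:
c(k, y) = -4 (c(k, y) = -4 + 0 = -4)
t(o, B) = -4 + B + o (t(o, B) = (o + B) - 4 = (B + o) - 4 = -4 + B + o)
201 + 341*t(-5, -13) = 201 + 341*(-4 - 13 - 5) = 201 + 341*(-22) = 201 - 7502 = -7301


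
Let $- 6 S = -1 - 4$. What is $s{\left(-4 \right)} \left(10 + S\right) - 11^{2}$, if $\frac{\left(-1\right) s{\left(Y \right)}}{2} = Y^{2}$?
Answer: $- \frac{1403}{3} \approx -467.67$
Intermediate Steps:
$S = \frac{5}{6}$ ($S = - \frac{-1 - 4}{6} = \left(- \frac{1}{6}\right) \left(-5\right) = \frac{5}{6} \approx 0.83333$)
$s{\left(Y \right)} = - 2 Y^{2}$
$s{\left(-4 \right)} \left(10 + S\right) - 11^{2} = - 2 \left(-4\right)^{2} \left(10 + \frac{5}{6}\right) - 11^{2} = \left(-2\right) 16 \cdot \frac{65}{6} - 121 = \left(-32\right) \frac{65}{6} - 121 = - \frac{1040}{3} - 121 = - \frac{1403}{3}$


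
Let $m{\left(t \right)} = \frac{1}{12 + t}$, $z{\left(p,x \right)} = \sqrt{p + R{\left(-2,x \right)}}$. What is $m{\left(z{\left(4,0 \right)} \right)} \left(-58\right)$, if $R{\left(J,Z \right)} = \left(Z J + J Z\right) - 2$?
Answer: $- \frac{348}{71} + \frac{29 \sqrt{2}}{71} \approx -4.3238$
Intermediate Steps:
$R{\left(J,Z \right)} = -2 + 2 J Z$ ($R{\left(J,Z \right)} = \left(J Z + J Z\right) - 2 = 2 J Z - 2 = -2 + 2 J Z$)
$z{\left(p,x \right)} = \sqrt{-2 + p - 4 x}$ ($z{\left(p,x \right)} = \sqrt{p + \left(-2 + 2 \left(-2\right) x\right)} = \sqrt{p - \left(2 + 4 x\right)} = \sqrt{-2 + p - 4 x}$)
$m{\left(z{\left(4,0 \right)} \right)} \left(-58\right) = \frac{1}{12 + \sqrt{-2 + 4 - 0}} \left(-58\right) = \frac{1}{12 + \sqrt{-2 + 4 + 0}} \left(-58\right) = \frac{1}{12 + \sqrt{2}} \left(-58\right) = - \frac{58}{12 + \sqrt{2}}$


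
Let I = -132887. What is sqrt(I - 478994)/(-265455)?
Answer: -I*sqrt(611881)/265455 ≈ -0.0029467*I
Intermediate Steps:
sqrt(I - 478994)/(-265455) = sqrt(-132887 - 478994)/(-265455) = sqrt(-611881)*(-1/265455) = (I*sqrt(611881))*(-1/265455) = -I*sqrt(611881)/265455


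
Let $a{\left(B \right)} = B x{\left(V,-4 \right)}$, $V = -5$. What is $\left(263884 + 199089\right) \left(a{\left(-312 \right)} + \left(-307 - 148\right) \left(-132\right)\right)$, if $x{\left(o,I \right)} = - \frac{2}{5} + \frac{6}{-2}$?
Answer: $\frac{141486400692}{5} \approx 2.8297 \cdot 10^{10}$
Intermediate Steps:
$x{\left(o,I \right)} = - \frac{17}{5}$ ($x{\left(o,I \right)} = \left(-2\right) \frac{1}{5} + 6 \left(- \frac{1}{2}\right) = - \frac{2}{5} - 3 = - \frac{17}{5}$)
$a{\left(B \right)} = - \frac{17 B}{5}$ ($a{\left(B \right)} = B \left(- \frac{17}{5}\right) = - \frac{17 B}{5}$)
$\left(263884 + 199089\right) \left(a{\left(-312 \right)} + \left(-307 - 148\right) \left(-132\right)\right) = \left(263884 + 199089\right) \left(\left(- \frac{17}{5}\right) \left(-312\right) + \left(-307 - 148\right) \left(-132\right)\right) = 462973 \left(\frac{5304}{5} - -60060\right) = 462973 \left(\frac{5304}{5} + 60060\right) = 462973 \cdot \frac{305604}{5} = \frac{141486400692}{5}$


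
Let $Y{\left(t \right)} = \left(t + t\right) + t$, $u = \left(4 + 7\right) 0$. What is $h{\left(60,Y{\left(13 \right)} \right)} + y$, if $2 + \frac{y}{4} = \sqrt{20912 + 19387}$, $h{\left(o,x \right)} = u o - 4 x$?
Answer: $-164 + 4 \sqrt{40299} \approx 638.98$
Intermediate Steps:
$u = 0$ ($u = 11 \cdot 0 = 0$)
$Y{\left(t \right)} = 3 t$ ($Y{\left(t \right)} = 2 t + t = 3 t$)
$h{\left(o,x \right)} = - 4 x$ ($h{\left(o,x \right)} = 0 o - 4 x = 0 - 4 x = - 4 x$)
$y = -8 + 4 \sqrt{40299}$ ($y = -8 + 4 \sqrt{20912 + 19387} = -8 + 4 \sqrt{40299} \approx 794.98$)
$h{\left(60,Y{\left(13 \right)} \right)} + y = - 4 \cdot 3 \cdot 13 - \left(8 - 4 \sqrt{40299}\right) = \left(-4\right) 39 - \left(8 - 4 \sqrt{40299}\right) = -156 - \left(8 - 4 \sqrt{40299}\right) = -164 + 4 \sqrt{40299}$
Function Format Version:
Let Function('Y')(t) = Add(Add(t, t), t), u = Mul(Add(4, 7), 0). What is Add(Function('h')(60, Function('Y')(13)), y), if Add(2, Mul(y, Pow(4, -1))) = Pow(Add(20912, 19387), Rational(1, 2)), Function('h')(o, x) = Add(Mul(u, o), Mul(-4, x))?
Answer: Add(-164, Mul(4, Pow(40299, Rational(1, 2)))) ≈ 638.98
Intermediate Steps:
u = 0 (u = Mul(11, 0) = 0)
Function('Y')(t) = Mul(3, t) (Function('Y')(t) = Add(Mul(2, t), t) = Mul(3, t))
Function('h')(o, x) = Mul(-4, x) (Function('h')(o, x) = Add(Mul(0, o), Mul(-4, x)) = Add(0, Mul(-4, x)) = Mul(-4, x))
y = Add(-8, Mul(4, Pow(40299, Rational(1, 2)))) (y = Add(-8, Mul(4, Pow(Add(20912, 19387), Rational(1, 2)))) = Add(-8, Mul(4, Pow(40299, Rational(1, 2)))) ≈ 794.98)
Add(Function('h')(60, Function('Y')(13)), y) = Add(Mul(-4, Mul(3, 13)), Add(-8, Mul(4, Pow(40299, Rational(1, 2))))) = Add(Mul(-4, 39), Add(-8, Mul(4, Pow(40299, Rational(1, 2))))) = Add(-156, Add(-8, Mul(4, Pow(40299, Rational(1, 2))))) = Add(-164, Mul(4, Pow(40299, Rational(1, 2))))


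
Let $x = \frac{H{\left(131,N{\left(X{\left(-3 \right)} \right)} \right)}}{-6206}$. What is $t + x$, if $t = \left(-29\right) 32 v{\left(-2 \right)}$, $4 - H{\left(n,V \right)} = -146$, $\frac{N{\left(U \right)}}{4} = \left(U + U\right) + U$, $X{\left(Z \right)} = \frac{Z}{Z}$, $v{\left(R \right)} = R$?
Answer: $\frac{5759093}{3103} \approx 1856.0$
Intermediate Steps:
$X{\left(Z \right)} = 1$
$N{\left(U \right)} = 12 U$ ($N{\left(U \right)} = 4 \left(\left(U + U\right) + U\right) = 4 \left(2 U + U\right) = 4 \cdot 3 U = 12 U$)
$H{\left(n,V \right)} = 150$ ($H{\left(n,V \right)} = 4 - -146 = 4 + 146 = 150$)
$t = 1856$ ($t = \left(-29\right) 32 \left(-2\right) = \left(-928\right) \left(-2\right) = 1856$)
$x = - \frac{75}{3103}$ ($x = \frac{150}{-6206} = 150 \left(- \frac{1}{6206}\right) = - \frac{75}{3103} \approx -0.02417$)
$t + x = 1856 - \frac{75}{3103} = \frac{5759093}{3103}$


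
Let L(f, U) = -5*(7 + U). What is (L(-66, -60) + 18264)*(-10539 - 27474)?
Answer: -704342877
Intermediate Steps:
L(f, U) = -35 - 5*U
(L(-66, -60) + 18264)*(-10539 - 27474) = ((-35 - 5*(-60)) + 18264)*(-10539 - 27474) = ((-35 + 300) + 18264)*(-38013) = (265 + 18264)*(-38013) = 18529*(-38013) = -704342877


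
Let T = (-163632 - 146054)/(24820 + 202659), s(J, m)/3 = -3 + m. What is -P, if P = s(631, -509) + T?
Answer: 349717430/227479 ≈ 1537.4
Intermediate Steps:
s(J, m) = -9 + 3*m (s(J, m) = 3*(-3 + m) = -9 + 3*m)
T = -309686/227479 ≈ -1.3614
P = -349717430/227479 (P = (-9 + 3*(-509)) - 309686/227479 = (-9 - 1527) - 309686/227479 = -1536 - 309686/227479 = -349717430/227479 ≈ -1537.4)
-P = -1*(-349717430/227479) = 349717430/227479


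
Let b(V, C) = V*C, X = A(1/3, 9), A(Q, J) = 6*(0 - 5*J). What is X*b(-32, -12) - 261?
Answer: -103941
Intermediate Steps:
A(Q, J) = -30*J (A(Q, J) = 6*(-5*J) = -30*J)
X = -270 (X = -30*9 = -270)
b(V, C) = C*V
X*b(-32, -12) - 261 = -(-3240)*(-32) - 261 = -270*384 - 261 = -103680 - 261 = -103941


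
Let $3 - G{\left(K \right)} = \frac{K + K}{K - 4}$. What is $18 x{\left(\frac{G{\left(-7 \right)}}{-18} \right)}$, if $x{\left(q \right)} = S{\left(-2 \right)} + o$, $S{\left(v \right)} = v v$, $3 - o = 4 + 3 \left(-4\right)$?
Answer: $270$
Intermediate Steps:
$G{\left(K \right)} = 3 - \frac{2 K}{-4 + K}$ ($G{\left(K \right)} = 3 - \frac{K + K}{K - 4} = 3 - \frac{2 K}{-4 + K}$)
$o = 11$ ($o = 3 - \left(4 + 3 \left(-4\right)\right) = 3 - \left(4 - 12\right) = 3 - -8 = 3 + 8 = 11$)
$S{\left(v \right)} = v^{2}$
$x{\left(q \right)} = 15$ ($x{\left(q \right)} = \left(-2\right)^{2} + 11 = 4 + 11 = 15$)
$18 x{\left(\frac{G{\left(-7 \right)}}{-18} \right)} = 18 \cdot 15 = 270$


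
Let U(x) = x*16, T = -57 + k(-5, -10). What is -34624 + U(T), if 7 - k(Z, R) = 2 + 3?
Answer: -35504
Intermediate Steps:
k(Z, R) = 2 (k(Z, R) = 7 - (2 + 3) = 7 - 1*5 = 7 - 5 = 2)
T = -55 (T = -57 + 2 = -55)
U(x) = 16*x
-34624 + U(T) = -34624 + 16*(-55) = -34624 - 880 = -35504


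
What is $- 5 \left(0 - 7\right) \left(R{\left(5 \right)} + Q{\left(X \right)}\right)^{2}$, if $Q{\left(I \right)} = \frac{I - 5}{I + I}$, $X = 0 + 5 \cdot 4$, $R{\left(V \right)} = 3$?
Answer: $\frac{25515}{64} \approx 398.67$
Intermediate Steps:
$X = 20$ ($X = 0 + 20 = 20$)
$Q{\left(I \right)} = \frac{-5 + I}{2 I}$
$- 5 \left(0 - 7\right) \left(R{\left(5 \right)} + Q{\left(X \right)}\right)^{2} = - 5 \left(0 - 7\right) \left(3 + \frac{-5 + 20}{2 \cdot 20}\right)^{2} = \left(-5\right) \left(-7\right) \left(3 + \frac{1}{2} \cdot \frac{1}{20} \cdot 15\right)^{2} = 35 \left(3 + \frac{3}{8}\right)^{2} = 35 \left(\frac{27}{8}\right)^{2} = 35 \cdot \frac{729}{64} = \frac{25515}{64}$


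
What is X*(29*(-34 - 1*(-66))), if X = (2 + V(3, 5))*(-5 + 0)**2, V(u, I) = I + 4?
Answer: 255200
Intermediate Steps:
V(u, I) = 4 + I
X = 275 (X = (2 + (4 + 5))*(-5 + 0)**2 = (2 + 9)*(-5)**2 = 11*25 = 275)
X*(29*(-34 - 1*(-66))) = 275*(29*(-34 - 1*(-66))) = 275*(29*(-34 + 66)) = 275*(29*32) = 275*928 = 255200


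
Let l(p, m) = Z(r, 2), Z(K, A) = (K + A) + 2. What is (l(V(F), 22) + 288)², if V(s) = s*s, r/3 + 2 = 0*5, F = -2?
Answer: 81796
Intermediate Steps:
r = -6 (r = -6 + 3*(0*5) = -6 + 3*0 = -6 + 0 = -6)
Z(K, A) = 2 + A + K (Z(K, A) = (A + K) + 2 = 2 + A + K)
V(s) = s²
l(p, m) = -2 (l(p, m) = 2 + 2 - 6 = -2)
(l(V(F), 22) + 288)² = (-2 + 288)² = 286² = 81796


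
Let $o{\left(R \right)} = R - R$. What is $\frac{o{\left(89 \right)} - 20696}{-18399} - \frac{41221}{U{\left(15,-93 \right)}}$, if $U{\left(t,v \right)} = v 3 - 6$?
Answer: $\frac{254774513}{1747905} \approx 145.76$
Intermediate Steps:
$o{\left(R \right)} = 0$
$U{\left(t,v \right)} = -6 + 3 v$ ($U{\left(t,v \right)} = 3 v - 6 = -6 + 3 v$)
$\frac{o{\left(89 \right)} - 20696}{-18399} - \frac{41221}{U{\left(15,-93 \right)}} = \frac{0 - 20696}{-18399} - \frac{41221}{-6 + 3 \left(-93\right)} = \left(-20696\right) \left(- \frac{1}{18399}\right) - \frac{41221}{-6 - 279} = \frac{20696}{18399} - \frac{41221}{-285} = \frac{20696}{18399} - - \frac{41221}{285} = \frac{20696}{18399} + \frac{41221}{285} = \frac{254774513}{1747905}$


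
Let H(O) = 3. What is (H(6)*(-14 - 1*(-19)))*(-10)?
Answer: -150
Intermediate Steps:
(H(6)*(-14 - 1*(-19)))*(-10) = (3*(-14 - 1*(-19)))*(-10) = (3*(-14 + 19))*(-10) = (3*5)*(-10) = 15*(-10) = -150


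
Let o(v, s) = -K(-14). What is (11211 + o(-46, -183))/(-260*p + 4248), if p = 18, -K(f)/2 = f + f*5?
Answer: -409/16 ≈ -25.563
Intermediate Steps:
K(f) = -12*f (K(f) = -2*(f + f*5) = -2*(f + 5*f) = -12*f)
o(v, s) = -168 (o(v, s) = -(-12)*(-14) = -1*168 = -168)
(11211 + o(-46, -183))/(-260*p + 4248) = (11211 - 168)/(-260*18 + 4248) = 11043/(-4680 + 4248) = 11043/(-432) = 11043*(-1/432) = -409/16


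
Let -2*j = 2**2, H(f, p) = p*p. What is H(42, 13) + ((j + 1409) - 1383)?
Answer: 193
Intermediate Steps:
H(f, p) = p**2
j = -2 (j = -1/2*2**2 = -1/2*4 = -2)
H(42, 13) + ((j + 1409) - 1383) = 13**2 + ((-2 + 1409) - 1383) = 169 + (1407 - 1383) = 169 + 24 = 193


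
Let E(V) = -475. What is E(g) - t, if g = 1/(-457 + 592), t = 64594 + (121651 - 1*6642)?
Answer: -180078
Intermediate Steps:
t = 179603 (t = 64594 + (121651 - 6642) = 64594 + 115009 = 179603)
g = 1/135 ≈ 0.0074074
E(g) - t = -475 - 1*179603 = -475 - 179603 = -180078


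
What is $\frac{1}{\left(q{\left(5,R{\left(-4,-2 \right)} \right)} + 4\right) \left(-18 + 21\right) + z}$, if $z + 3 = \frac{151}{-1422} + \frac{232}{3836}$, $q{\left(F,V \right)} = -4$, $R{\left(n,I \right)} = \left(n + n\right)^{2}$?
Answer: $- \frac{1363698}{4153427} \approx -0.32833$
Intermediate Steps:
$R{\left(n,I \right)} = 4 n^{2}$ ($R{\left(n,I \right)} = \left(2 n\right)^{2} = 4 n^{2}$)
$z = - \frac{4153427}{1363698}$ ($z = -3 + \left(\frac{151}{-1422} + \frac{232}{3836}\right) = -3 + \left(151 \left(- \frac{1}{1422}\right) + 232 \cdot \frac{1}{3836}\right) = -3 + \left(- \frac{151}{1422} + \frac{58}{959}\right) = -3 - \frac{62333}{1363698} = - \frac{4153427}{1363698} \approx -3.0457$)
$\frac{1}{\left(q{\left(5,R{\left(-4,-2 \right)} \right)} + 4\right) \left(-18 + 21\right) + z} = \frac{1}{\left(-4 + 4\right) \left(-18 + 21\right) - \frac{4153427}{1363698}} = \frac{1}{0 \cdot 3 - \frac{4153427}{1363698}} = \frac{1}{0 - \frac{4153427}{1363698}} = \frac{1}{- \frac{4153427}{1363698}} = - \frac{1363698}{4153427}$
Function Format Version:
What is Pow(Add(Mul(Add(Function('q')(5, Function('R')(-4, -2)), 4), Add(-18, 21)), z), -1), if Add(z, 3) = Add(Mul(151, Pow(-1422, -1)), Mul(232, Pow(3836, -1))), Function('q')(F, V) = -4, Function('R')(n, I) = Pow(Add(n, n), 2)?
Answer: Rational(-1363698, 4153427) ≈ -0.32833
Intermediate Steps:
Function('R')(n, I) = Mul(4, Pow(n, 2)) (Function('R')(n, I) = Pow(Mul(2, n), 2) = Mul(4, Pow(n, 2)))
z = Rational(-4153427, 1363698) (z = Add(-3, Add(Mul(151, Pow(-1422, -1)), Mul(232, Pow(3836, -1)))) = Add(-3, Add(Mul(151, Rational(-1, 1422)), Mul(232, Rational(1, 3836)))) = Add(-3, Add(Rational(-151, 1422), Rational(58, 959))) = Add(-3, Rational(-62333, 1363698)) = Rational(-4153427, 1363698) ≈ -3.0457)
Pow(Add(Mul(Add(Function('q')(5, Function('R')(-4, -2)), 4), Add(-18, 21)), z), -1) = Pow(Add(Mul(Add(-4, 4), Add(-18, 21)), Rational(-4153427, 1363698)), -1) = Pow(Add(Mul(0, 3), Rational(-4153427, 1363698)), -1) = Pow(Add(0, Rational(-4153427, 1363698)), -1) = Pow(Rational(-4153427, 1363698), -1) = Rational(-1363698, 4153427)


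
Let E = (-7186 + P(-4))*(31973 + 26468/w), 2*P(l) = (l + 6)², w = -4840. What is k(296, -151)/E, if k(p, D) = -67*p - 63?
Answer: 12036475/138941121096 ≈ 8.6630e-5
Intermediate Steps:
P(l) = (6 + l)²/2 (P(l) = (l + 6)²/2 = (6 + l)²/2)
k(p, D) = -63 - 67*p
E = -138941121096/605 (E = (-7186 + (6 - 4)²/2)*(31973 + 26468/(-4840)) = (-7186 + (½)*2²)*(31973 + 26468*(-1/4840)) = (-7186 + (½)*4)*(31973 - 6617/1210) = (-7186 + 2)*(38680713/1210) = -7184*38680713/1210 = -138941121096/605 ≈ -2.2965e+8)
k(296, -151)/E = (-63 - 67*296)/(-138941121096/605) = (-63 - 19832)*(-605/138941121096) = -19895*(-605/138941121096) = 12036475/138941121096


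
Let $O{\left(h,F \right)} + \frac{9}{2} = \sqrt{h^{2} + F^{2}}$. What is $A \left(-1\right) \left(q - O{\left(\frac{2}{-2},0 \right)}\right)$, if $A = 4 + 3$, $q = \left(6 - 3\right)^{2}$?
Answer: $- \frac{175}{2} \approx -87.5$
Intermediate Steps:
$q = 9$ ($q = 3^{2} = 9$)
$O{\left(h,F \right)} = - \frac{9}{2} + \sqrt{F^{2} + h^{2}}$ ($O{\left(h,F \right)} = - \frac{9}{2} + \sqrt{h^{2} + F^{2}} = - \frac{9}{2} + \sqrt{F^{2} + h^{2}}$)
$A = 7$
$A \left(-1\right) \left(q - O{\left(\frac{2}{-2},0 \right)}\right) = 7 \left(-1\right) \left(9 - \left(- \frac{9}{2} + \sqrt{0^{2} + \left(\frac{2}{-2}\right)^{2}}\right)\right) = - 7 \left(9 - \left(- \frac{9}{2} + \sqrt{0 + \left(2 \left(- \frac{1}{2}\right)\right)^{2}}\right)\right) = - 7 \left(9 - \left(- \frac{9}{2} + \sqrt{0 + \left(-1\right)^{2}}\right)\right) = - 7 \left(9 - \left(- \frac{9}{2} + \sqrt{0 + 1}\right)\right) = - 7 \left(9 - \left(- \frac{9}{2} + \sqrt{1}\right)\right) = - 7 \left(9 - \left(- \frac{9}{2} + 1\right)\right) = - 7 \left(9 - - \frac{7}{2}\right) = - 7 \left(9 + \frac{7}{2}\right) = \left(-7\right) \frac{25}{2} = - \frac{175}{2}$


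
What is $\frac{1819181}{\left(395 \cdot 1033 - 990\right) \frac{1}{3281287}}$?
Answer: $\frac{5969254965947}{407045} \approx 1.4665 \cdot 10^{7}$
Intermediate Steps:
$\frac{1819181}{\left(395 \cdot 1033 - 990\right) \frac{1}{3281287}} = \frac{1819181}{\left(408035 - 990\right) \frac{1}{3281287}} = \frac{1819181}{407045 \cdot \frac{1}{3281287}} = \frac{1819181}{\frac{407045}{3281287}} = 1819181 \cdot \frac{3281287}{407045} = \frac{5969254965947}{407045}$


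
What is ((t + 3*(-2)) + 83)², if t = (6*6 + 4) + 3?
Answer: 14400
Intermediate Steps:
t = 43 (t = (36 + 4) + 3 = 40 + 3 = 43)
((t + 3*(-2)) + 83)² = ((43 + 3*(-2)) + 83)² = ((43 - 6) + 83)² = (37 + 83)² = 120² = 14400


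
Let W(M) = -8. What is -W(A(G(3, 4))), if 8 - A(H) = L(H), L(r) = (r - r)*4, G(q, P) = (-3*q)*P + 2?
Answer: 8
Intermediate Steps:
G(q, P) = 2 - 3*P*q (G(q, P) = -3*P*q + 2 = 2 - 3*P*q)
L(r) = 0 (L(r) = 0*4 = 0)
A(H) = 8 (A(H) = 8 - 1*0 = 8 + 0 = 8)
-W(A(G(3, 4))) = -1*(-8) = 8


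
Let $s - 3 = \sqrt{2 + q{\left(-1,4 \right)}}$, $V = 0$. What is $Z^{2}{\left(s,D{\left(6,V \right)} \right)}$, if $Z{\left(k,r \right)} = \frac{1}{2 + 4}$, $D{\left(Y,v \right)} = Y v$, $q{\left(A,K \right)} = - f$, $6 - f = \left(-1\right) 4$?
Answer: $\frac{1}{36} \approx 0.027778$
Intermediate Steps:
$f = 10$ ($f = 6 - \left(-1\right) 4 = 6 - -4 = 6 + 4 = 10$)
$q{\left(A,K \right)} = -10$ ($q{\left(A,K \right)} = \left(-1\right) 10 = -10$)
$s = 3 + 2 i \sqrt{2}$ ($s = 3 + \sqrt{2 - 10} = 3 + \sqrt{-8} = 3 + 2 i \sqrt{2} \approx 3.0 + 2.8284 i$)
$Z{\left(k,r \right)} = \frac{1}{6}$
$Z^{2}{\left(s,D{\left(6,V \right)} \right)} = \left(\frac{1}{6}\right)^{2} = \frac{1}{36}$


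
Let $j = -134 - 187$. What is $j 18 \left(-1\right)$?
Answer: $5778$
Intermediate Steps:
$j = -321$
$j 18 \left(-1\right) = - 321 \cdot 18 \left(-1\right) = \left(-321\right) \left(-18\right) = 5778$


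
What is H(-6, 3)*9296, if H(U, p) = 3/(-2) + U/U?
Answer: -4648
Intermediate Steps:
H(U, p) = -½ (H(U, p) = 3*(-½) + 1 = -3/2 + 1 = -½)
H(-6, 3)*9296 = -½*9296 = -4648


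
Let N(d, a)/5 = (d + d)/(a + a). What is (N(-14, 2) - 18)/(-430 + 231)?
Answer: 53/199 ≈ 0.26633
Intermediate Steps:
N(d, a) = 5*d/a (N(d, a) = 5*((d + d)/(a + a)) = 5*((2*d)/((2*a))) = 5*((2*d)*(1/(2*a))) = 5*(d/a) = 5*d/a)
(N(-14, 2) - 18)/(-430 + 231) = (5*(-14)/2 - 18)/(-430 + 231) = (5*(-14)*(½) - 18)/(-199) = (-35 - 18)*(-1/199) = -53*(-1/199) = 53/199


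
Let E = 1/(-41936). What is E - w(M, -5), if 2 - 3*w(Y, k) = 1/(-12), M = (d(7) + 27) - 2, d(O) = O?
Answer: -262109/377424 ≈ -0.69447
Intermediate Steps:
E = -1/41936 ≈ -2.3846e-5
M = 32 (M = (7 + 27) - 2 = 34 - 2 = 32)
w(Y, k) = 25/36 (w(Y, k) = 2/3 - 1/3/(-12) = 2/3 - 1/3*(-1/12) = 2/3 + 1/36 = 25/36)
E - w(M, -5) = -1/41936 - 1*25/36 = -1/41936 - 25/36 = -262109/377424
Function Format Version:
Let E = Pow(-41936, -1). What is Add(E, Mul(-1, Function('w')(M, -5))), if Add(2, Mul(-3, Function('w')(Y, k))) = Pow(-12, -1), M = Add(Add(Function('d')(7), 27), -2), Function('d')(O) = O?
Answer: Rational(-262109, 377424) ≈ -0.69447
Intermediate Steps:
E = Rational(-1, 41936) ≈ -2.3846e-5
M = 32 (M = Add(Add(7, 27), -2) = Add(34, -2) = 32)
Function('w')(Y, k) = Rational(25, 36) (Function('w')(Y, k) = Add(Rational(2, 3), Mul(Rational(-1, 3), Pow(-12, -1))) = Add(Rational(2, 3), Mul(Rational(-1, 3), Rational(-1, 12))) = Add(Rational(2, 3), Rational(1, 36)) = Rational(25, 36))
Add(E, Mul(-1, Function('w')(M, -5))) = Add(Rational(-1, 41936), Mul(-1, Rational(25, 36))) = Add(Rational(-1, 41936), Rational(-25, 36)) = Rational(-262109, 377424)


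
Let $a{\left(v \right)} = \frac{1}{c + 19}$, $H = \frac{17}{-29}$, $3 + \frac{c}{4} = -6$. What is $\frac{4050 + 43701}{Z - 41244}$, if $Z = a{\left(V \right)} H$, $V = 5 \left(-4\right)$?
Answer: $- \frac{1384779}{1196075} \approx -1.1578$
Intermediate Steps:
$c = -36$ ($c = -12 + 4 \left(-6\right) = -12 - 24 = -36$)
$V = -20$
$H = - \frac{17}{29}$ ($H = 17 \left(- \frac{1}{29}\right) = - \frac{17}{29} \approx -0.58621$)
$a{\left(v \right)} = - \frac{1}{17}$ ($a{\left(v \right)} = \frac{1}{-36 + 19} = \frac{1}{-17} = - \frac{1}{17}$)
$Z = \frac{1}{29}$ ($Z = \left(- \frac{1}{17}\right) \left(- \frac{17}{29}\right) = \frac{1}{29} \approx 0.034483$)
$\frac{4050 + 43701}{Z - 41244} = \frac{4050 + 43701}{\frac{1}{29} - 41244} = \frac{47751}{- \frac{1196075}{29}} = 47751 \left(- \frac{29}{1196075}\right) = - \frac{1384779}{1196075}$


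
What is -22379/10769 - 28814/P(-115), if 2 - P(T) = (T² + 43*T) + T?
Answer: 127618189/87907347 ≈ 1.4517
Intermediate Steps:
P(T) = 2 - T² - 44*T (P(T) = 2 - ((T² + 43*T) + T) = 2 - (T² + 44*T) = 2 + (-T² - 44*T) = 2 - T² - 44*T)
-22379/10769 - 28814/P(-115) = -22379/10769 - 28814/(2 - 1*(-115)² - 44*(-115)) = -22379*1/10769 - 28814/(2 - 1*13225 + 5060) = -22379/10769 - 28814/(2 - 13225 + 5060) = -22379/10769 - 28814/(-8163) = -22379/10769 - 28814*(-1/8163) = -22379/10769 + 28814/8163 = 127618189/87907347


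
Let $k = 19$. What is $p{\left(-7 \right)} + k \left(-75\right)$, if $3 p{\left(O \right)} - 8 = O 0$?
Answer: $- \frac{4267}{3} \approx -1422.3$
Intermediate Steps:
$p{\left(O \right)} = \frac{8}{3}$ ($p{\left(O \right)} = \frac{8}{3} + \frac{O 0}{3} = \frac{8}{3} + \frac{1}{3} \cdot 0 = \frac{8}{3} + 0 = \frac{8}{3}$)
$p{\left(-7 \right)} + k \left(-75\right) = \frac{8}{3} + 19 \left(-75\right) = \frac{8}{3} - 1425 = - \frac{4267}{3}$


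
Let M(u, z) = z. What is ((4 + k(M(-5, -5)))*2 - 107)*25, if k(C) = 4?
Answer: -2275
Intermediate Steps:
((4 + k(M(-5, -5)))*2 - 107)*25 = ((4 + 4)*2 - 107)*25 = (8*2 - 107)*25 = (16 - 107)*25 = -91*25 = -2275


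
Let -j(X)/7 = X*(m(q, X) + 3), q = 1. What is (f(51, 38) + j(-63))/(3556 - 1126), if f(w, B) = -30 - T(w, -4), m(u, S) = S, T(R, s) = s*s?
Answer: -13253/1215 ≈ -10.908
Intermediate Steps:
T(R, s) = s²
f(w, B) = -46 (f(w, B) = -30 - 1*(-4)² = -30 - 1*16 = -30 - 16 = -46)
j(X) = -7*X*(3 + X) (j(X) = -7*X*(X + 3) = -7*X*(3 + X))
(f(51, 38) + j(-63))/(3556 - 1126) = (-46 - 7*(-63)*(3 - 63))/(3556 - 1126) = (-46 - 7*(-63)*(-60))/2430 = (-46 - 26460)*(1/2430) = -26506*1/2430 = -13253/1215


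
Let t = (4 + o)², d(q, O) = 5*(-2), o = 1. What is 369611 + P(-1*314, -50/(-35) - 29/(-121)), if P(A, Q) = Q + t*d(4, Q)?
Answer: 312850180/847 ≈ 3.6936e+5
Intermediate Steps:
d(q, O) = -10
t = 25 (t = (4 + 1)² = 5² = 25)
P(A, Q) = -250 + Q (P(A, Q) = Q + 25*(-10) = Q - 250 = -250 + Q)
369611 + P(-1*314, -50/(-35) - 29/(-121)) = 369611 + (-250 + (-50/(-35) - 29/(-121))) = 369611 + (-250 + (-50*(-1/35) - 29*(-1/121))) = 369611 + (-250 + (10/7 + 29/121)) = 369611 + (-250 + 1413/847) = 369611 - 210337/847 = 312850180/847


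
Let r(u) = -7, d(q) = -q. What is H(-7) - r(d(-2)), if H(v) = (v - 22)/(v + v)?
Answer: 127/14 ≈ 9.0714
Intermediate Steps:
H(v) = (-22 + v)/(2*v) (H(v) = (-22 + v)/((2*v)) = (-22 + v)*(1/(2*v)) = (-22 + v)/(2*v))
H(-7) - r(d(-2)) = (1/2)*(-22 - 7)/(-7) - 1*(-7) = (1/2)*(-1/7)*(-29) + 7 = 29/14 + 7 = 127/14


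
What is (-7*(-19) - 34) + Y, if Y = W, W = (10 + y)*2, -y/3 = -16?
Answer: 215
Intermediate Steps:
y = 48 (y = -3*(-16) = 48)
W = 116 (W = (10 + 48)*2 = 58*2 = 116)
Y = 116
(-7*(-19) - 34) + Y = (-7*(-19) - 34) + 116 = (133 - 34) + 116 = 99 + 116 = 215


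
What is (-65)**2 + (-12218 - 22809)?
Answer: -30802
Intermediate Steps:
(-65)**2 + (-12218 - 22809) = 4225 - 35027 = -30802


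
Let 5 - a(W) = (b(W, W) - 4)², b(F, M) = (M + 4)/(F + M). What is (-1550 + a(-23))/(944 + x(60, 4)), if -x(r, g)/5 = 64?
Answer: -1098815/440128 ≈ -2.4966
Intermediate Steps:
b(F, M) = (4 + M)/(F + M)
x(r, g) = -320 (x(r, g) = -5*64 = -320)
a(W) = 5 - (-4 + (4 + W)/(2*W))² (a(W) = 5 - ((4 + W)/(W + W) - 4)² = 5 - ((4 + W)/((2*W)) - 4)² = 5 - ((1/(2*W))*(4 + W) - 4)² = 5 - ((4 + W)/(2*W) - 4)² = 5 - (-4 + (4 + W)/(2*W))²)
(-1550 + a(-23))/(944 + x(60, 4)) = (-1550 + (-29/4 - 4/(-23)² + 14/(-23)))/(944 - 320) = (-1550 + (-29/4 - 4*1/529 + 14*(-1/23)))/624 = (-1550 + (-29/4 - 4/529 - 14/23))*(1/624) = (-1550 - 16645/2116)*(1/624) = -3296445/2116*1/624 = -1098815/440128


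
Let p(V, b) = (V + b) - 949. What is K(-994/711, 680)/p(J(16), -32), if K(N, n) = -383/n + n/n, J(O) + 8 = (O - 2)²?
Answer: -297/539240 ≈ -0.00055077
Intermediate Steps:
J(O) = -8 + (-2 + O)² (J(O) = -8 + (O - 2)² = -8 + (-2 + O)²)
p(V, b) = -949 + V + b
K(N, n) = 1 - 383/n (K(N, n) = -383/n + 1 = 1 - 383/n)
K(-994/711, 680)/p(J(16), -32) = ((-383 + 680)/680)/(-949 + (-8 + (-2 + 16)²) - 32) = ((1/680)*297)/(-949 + (-8 + 14²) - 32) = 297/(680*(-949 + (-8 + 196) - 32)) = 297/(680*(-949 + 188 - 32)) = (297/680)/(-793) = (297/680)*(-1/793) = -297/539240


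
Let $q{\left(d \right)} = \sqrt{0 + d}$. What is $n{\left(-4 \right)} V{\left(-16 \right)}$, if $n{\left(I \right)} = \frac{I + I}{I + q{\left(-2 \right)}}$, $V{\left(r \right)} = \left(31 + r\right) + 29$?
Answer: $\frac{704}{9} + \frac{176 i \sqrt{2}}{9} \approx 78.222 + 27.656 i$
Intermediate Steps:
$q{\left(d \right)} = \sqrt{d}$
$V{\left(r \right)} = 60 + r$
$n{\left(I \right)} = \frac{2 I}{I + i \sqrt{2}}$ ($n{\left(I \right)} = \frac{I + I}{I + \sqrt{-2}} = \frac{2 I}{I + i \sqrt{2}}$)
$n{\left(-4 \right)} V{\left(-16 \right)} = 2 \left(-4\right) \frac{1}{-4 + i \sqrt{2}} \left(60 - 16\right) = - \frac{8}{-4 + i \sqrt{2}} \cdot 44 = - \frac{352}{-4 + i \sqrt{2}}$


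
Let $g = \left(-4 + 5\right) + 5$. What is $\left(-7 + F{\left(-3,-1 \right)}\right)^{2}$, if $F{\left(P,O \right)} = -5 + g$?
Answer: $36$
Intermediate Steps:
$g = 6$ ($g = 1 + 5 = 6$)
$F{\left(P,O \right)} = 1$ ($F{\left(P,O \right)} = -5 + 6 = 1$)
$\left(-7 + F{\left(-3,-1 \right)}\right)^{2} = \left(-7 + 1\right)^{2} = \left(-6\right)^{2} = 36$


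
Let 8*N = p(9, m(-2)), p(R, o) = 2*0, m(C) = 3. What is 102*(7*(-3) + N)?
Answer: -2142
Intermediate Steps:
p(R, o) = 0
N = 0 (N = (1/8)*0 = 0)
102*(7*(-3) + N) = 102*(7*(-3) + 0) = 102*(-21 + 0) = 102*(-21) = -2142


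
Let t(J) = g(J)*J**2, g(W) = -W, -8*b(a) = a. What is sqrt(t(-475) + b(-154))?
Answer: 3*sqrt(47631953)/2 ≈ 10352.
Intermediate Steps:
b(a) = -a/8
t(J) = -J**3 (t(J) = (-J)*J**2 = -J**3)
sqrt(t(-475) + b(-154)) = sqrt(-1*(-475)**3 - 1/8*(-154)) = sqrt(-1*(-107171875) + 77/4) = sqrt(107171875 + 77/4) = sqrt(428687577/4) = 3*sqrt(47631953)/2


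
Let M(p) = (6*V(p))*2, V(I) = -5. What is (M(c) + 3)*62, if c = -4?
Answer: -3534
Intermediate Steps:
M(p) = -60 (M(p) = (6*(-5))*2 = -30*2 = -60)
(M(c) + 3)*62 = (-60 + 3)*62 = -57*62 = -3534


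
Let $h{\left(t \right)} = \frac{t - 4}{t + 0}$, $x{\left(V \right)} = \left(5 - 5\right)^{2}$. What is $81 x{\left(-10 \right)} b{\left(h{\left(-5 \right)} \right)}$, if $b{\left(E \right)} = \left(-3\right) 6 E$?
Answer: $0$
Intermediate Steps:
$x{\left(V \right)} = 0$ ($x{\left(V \right)} = 0^{2} = 0$)
$h{\left(t \right)} = \frac{-4 + t}{t}$
$b{\left(E \right)} = - 18 E$
$81 x{\left(-10 \right)} b{\left(h{\left(-5 \right)} \right)} = 81 \cdot 0 \left(- 18 \frac{-4 - 5}{-5}\right) = 0 \left(- 18 \left(\left(- \frac{1}{5}\right) \left(-9\right)\right)\right) = 0 \left(\left(-18\right) \frac{9}{5}\right) = 0 \left(- \frac{162}{5}\right) = 0$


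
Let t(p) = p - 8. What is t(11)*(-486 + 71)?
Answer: -1245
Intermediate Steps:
t(p) = -8 + p
t(11)*(-486 + 71) = (-8 + 11)*(-486 + 71) = 3*(-415) = -1245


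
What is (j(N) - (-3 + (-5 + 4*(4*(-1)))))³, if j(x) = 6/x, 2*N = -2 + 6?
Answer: 19683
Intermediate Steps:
N = 2 (N = (-2 + 6)/2 = (½)*4 = 2)
(j(N) - (-3 + (-5 + 4*(4*(-1)))))³ = (6/2 - (-3 + (-5 + 4*(4*(-1)))))³ = (6*(½) - (-3 + (-5 + 4*(-4))))³ = (3 - (-3 + (-5 - 16)))³ = (3 - (-3 - 21))³ = (3 - 1*(-24))³ = (3 + 24)³ = 27³ = 19683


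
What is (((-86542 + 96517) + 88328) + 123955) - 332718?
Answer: -110460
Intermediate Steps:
(((-86542 + 96517) + 88328) + 123955) - 332718 = ((9975 + 88328) + 123955) - 332718 = (98303 + 123955) - 332718 = 222258 - 332718 = -110460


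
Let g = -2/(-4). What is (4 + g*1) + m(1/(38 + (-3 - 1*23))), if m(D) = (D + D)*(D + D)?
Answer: 163/36 ≈ 4.5278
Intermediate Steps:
m(D) = 4*D² (m(D) = (2*D)*(2*D) = 4*D²)
g = ½ (g = -2*(-¼) = ½ ≈ 0.50000)
(4 + g*1) + m(1/(38 + (-3 - 1*23))) = (4 + (½)*1) + 4*(1/(38 + (-3 - 1*23)))² = (4 + ½) + 4*(1/(38 + (-3 - 23)))² = 9/2 + 4*(1/(38 - 26))² = 9/2 + 4*(1/12)² = 9/2 + 4*(1/144) = 9/2 + 1/36 = 163/36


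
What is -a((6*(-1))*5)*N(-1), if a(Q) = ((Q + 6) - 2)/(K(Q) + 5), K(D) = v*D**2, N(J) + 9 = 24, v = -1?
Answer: -78/179 ≈ -0.43575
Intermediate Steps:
N(J) = 15 (N(J) = -9 + 24 = 15)
K(D) = -D**2
a(Q) = (4 + Q)/(5 - Q**2) (a(Q) = ((Q + 6) - 2)/(-Q**2 + 5) = ((6 + Q) - 2)/(5 - Q**2) = (4 + Q)/(5 - Q**2))
-a((6*(-1))*5)*N(-1) = -(-4 - 6*(-1)*5)/(-5 + ((6*(-1))*5)**2)*15 = -(-4 - (-6)*5)/(-5 + (-6*5)**2)*15 = -(-4 - 1*(-30))/(-5 + (-30)**2)*15 = -(-4 + 30)/(-5 + 900)*15 = -26/895*15 = -(1/895)*26*15 = -26*15/895 = -1*78/179 = -78/179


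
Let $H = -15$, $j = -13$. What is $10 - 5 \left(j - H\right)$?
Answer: $0$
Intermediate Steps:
$10 - 5 \left(j - H\right) = 10 - 5 \left(-13 - -15\right) = 10 - 5 \left(-13 + 15\right) = 10 - 10 = 0$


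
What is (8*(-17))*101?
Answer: -13736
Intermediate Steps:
(8*(-17))*101 = -136*101 = -13736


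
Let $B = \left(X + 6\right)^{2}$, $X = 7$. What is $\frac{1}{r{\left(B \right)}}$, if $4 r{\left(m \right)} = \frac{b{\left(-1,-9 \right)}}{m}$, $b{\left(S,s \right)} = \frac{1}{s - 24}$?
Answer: $-22308$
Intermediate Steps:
$b{\left(S,s \right)} = \frac{1}{-24 + s}$
$B = 169$ ($B = \left(7 + 6\right)^{2} = 13^{2} = 169$)
$r{\left(m \right)} = - \frac{1}{132 m}$ ($r{\left(m \right)} = \frac{\frac{1}{-24 - 9} \frac{1}{m}}{4} = \frac{\frac{1}{-33} \frac{1}{m}}{4} = \frac{\left(- \frac{1}{33}\right) \frac{1}{m}}{4} = - \frac{1}{132 m}$)
$\frac{1}{r{\left(B \right)}} = \frac{1}{\left(- \frac{1}{132}\right) \frac{1}{169}} = \frac{1}{- \frac{1}{22308}} = -22308$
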